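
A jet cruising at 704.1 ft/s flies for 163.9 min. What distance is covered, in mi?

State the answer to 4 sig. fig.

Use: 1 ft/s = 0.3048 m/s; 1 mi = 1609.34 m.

704.1 ft/s × 0.3048 → 214.61 m/s
163.9 min × 60 → 9834 s
d = v × t = 214.61 m/s × 9834 s = 2.11047×10⁶ m
2.11047×10⁶ m ÷ (1609.34 m/mi) = 1311.39 mi

1311 mi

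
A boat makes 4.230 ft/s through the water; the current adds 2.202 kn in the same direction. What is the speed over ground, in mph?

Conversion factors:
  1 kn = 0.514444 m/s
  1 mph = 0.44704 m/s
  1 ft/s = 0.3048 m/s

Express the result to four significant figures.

4.230 ft/s × 0.3048 = 1.2893 m/s
2.202 kn × 0.514444 = 1.13281 m/s
Sum: 1.2893 + 1.13281 = 2.42211 m/s
In mph: 2.42211 / 0.44704 = 5.41811 mph

5.418 mph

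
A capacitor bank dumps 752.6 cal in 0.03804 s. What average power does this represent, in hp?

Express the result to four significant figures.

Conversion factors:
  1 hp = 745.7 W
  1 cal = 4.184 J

752.6 cal × 4.184 = 3148.88 J
P = E / t = 3148.88 J / 0.03804 s = 82778.1 W
82778.1 W ÷ (745.7 W/hp) = 111.007 hp

111.0 hp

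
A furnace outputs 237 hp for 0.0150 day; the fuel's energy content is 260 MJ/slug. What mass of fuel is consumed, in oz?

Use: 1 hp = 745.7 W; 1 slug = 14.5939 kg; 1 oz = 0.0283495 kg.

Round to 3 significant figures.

453 oz

237 hp → 176731 W
0.0150 day → 1296 s
E = P × t = 176731 × 1296 = 2.29043×10⁸ J
260 MJ/slug → 1.78157×10⁷ J/kg
m = E / e_s = 2.29043×10⁸ / 1.78157×10⁷ = 12.8562 kg
In oz: 12.8562 / 0.0283495 = 453.489 oz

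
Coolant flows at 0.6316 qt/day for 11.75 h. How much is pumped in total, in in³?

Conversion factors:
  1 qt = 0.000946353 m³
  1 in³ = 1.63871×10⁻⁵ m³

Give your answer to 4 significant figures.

17.86 in³

0.6316 qt/day → 6.91802×10⁻⁹ m³/s
11.75 h → 42300 s
V = Q × t = 6.91802×10⁻⁹ × 42300 = 2.92632×10⁻⁴ m³
In in³: 2.92632×10⁻⁴ / 1.63871×10⁻⁵ = 17.8575 in³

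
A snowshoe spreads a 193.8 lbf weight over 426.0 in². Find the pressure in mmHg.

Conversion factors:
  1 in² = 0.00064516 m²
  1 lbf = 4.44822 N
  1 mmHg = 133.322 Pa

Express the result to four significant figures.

193.8 lbf × 4.44822 = 862.065 N
426.0 in² × 0.00064516 = 0.274838 m²
P = F / A = 862.065 N / 0.274838 m² = 3136.63 Pa
3136.63 Pa ÷ (133.322 Pa/mmHg) = 23.5267 mmHg

23.53 mmHg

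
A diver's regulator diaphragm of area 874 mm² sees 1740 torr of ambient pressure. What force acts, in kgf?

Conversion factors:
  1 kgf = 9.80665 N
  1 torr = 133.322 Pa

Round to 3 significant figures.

1740 torr × 133.322 → 231980 Pa
874 mm² × 10⁻⁶ → 8.74×10⁻⁴ m²
F = P × A = 231980 Pa × 8.74×10⁻⁴ m² = 202.751 N
202.751 N ÷ (9.80665 N/kgf) = 20.6748 kgf

20.7 kgf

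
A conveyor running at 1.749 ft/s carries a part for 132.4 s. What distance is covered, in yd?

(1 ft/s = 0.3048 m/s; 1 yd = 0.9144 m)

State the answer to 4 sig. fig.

1.749 ft/s × 0.3048 = 0.533095 m/s
d = v × t = 0.533095 m/s × 132.4 s = 70.5818 m
70.5818 m ÷ (0.9144 m/yd) = 77.1892 yd

77.19 yd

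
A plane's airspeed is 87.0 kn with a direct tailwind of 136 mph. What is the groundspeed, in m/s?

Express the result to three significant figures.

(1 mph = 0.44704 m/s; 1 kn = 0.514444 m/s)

106 m/s

87.0 kn × 0.514444 = 44.7566 m/s
136 mph × 0.44704 = 60.7974 m/s
Combined: 44.7566 + 60.7974 = 105.554 m/s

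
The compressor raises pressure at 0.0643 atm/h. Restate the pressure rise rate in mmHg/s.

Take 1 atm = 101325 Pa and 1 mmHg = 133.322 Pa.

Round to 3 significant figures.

0.0136 mmHg/s

0.0643 atm/h × 101325 Pa/atm ÷ 3600 s/h = 1.80978 Pa/s
1.80978 Pa/s ÷ 133.322 Pa/mmHg = 0.0135745 mmHg/s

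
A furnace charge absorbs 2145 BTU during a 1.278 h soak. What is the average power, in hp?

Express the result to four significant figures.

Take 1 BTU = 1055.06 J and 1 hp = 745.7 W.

0.6596 hp

2145 BTU × 1055.06 = 2.2631×10⁶ J
1.278 h × 3600 = 4600.8 s
P = E / t = 2.2631×10⁶ J / 4600.8 s = 491.893 W
491.893 W ÷ (745.7 W/hp) = 0.659639 hp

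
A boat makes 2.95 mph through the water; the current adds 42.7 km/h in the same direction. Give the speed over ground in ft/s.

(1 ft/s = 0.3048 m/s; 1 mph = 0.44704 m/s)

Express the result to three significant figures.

43.2 ft/s

2.95 mph × 0.44704 = 1.31877 m/s
42.7 km/h × (1/3.6) = 11.8611 m/s
Total: 1.31877 + 11.8611 = 13.1799 m/s
In ft/s: 13.1799 / 0.3048 = 43.2411 ft/s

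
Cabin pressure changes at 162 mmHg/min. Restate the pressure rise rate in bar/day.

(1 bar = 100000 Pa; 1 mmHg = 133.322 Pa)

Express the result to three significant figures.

311 bar/day

162 mmHg/min × 133.322 Pa/mmHg ÷ 60 s/min = 359.969 Pa/s
359.969 Pa/s ÷ 100000 Pa/bar × 86400 s/day = 311.013 bar/day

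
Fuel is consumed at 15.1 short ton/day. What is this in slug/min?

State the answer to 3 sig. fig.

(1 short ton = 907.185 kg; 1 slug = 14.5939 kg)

0.652 slug/min

15.1 short ton/day × 907.185 kg/short ton ÷ 86400 s/day = 0.158547 kg/s
0.158547 kg/s ÷ 14.5939 kg/slug × 60 s/min = 0.651835 slug/min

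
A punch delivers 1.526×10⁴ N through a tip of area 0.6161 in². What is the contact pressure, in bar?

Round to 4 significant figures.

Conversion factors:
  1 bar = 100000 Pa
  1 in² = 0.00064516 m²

383.9 bar

0.6161 in² × 0.00064516 = 3.97483×10⁻⁴ m²
P = F / A = 15260 N / 3.97483×10⁻⁴ m² = 3.83916×10⁷ Pa
3.83916×10⁷ Pa ÷ (100000 Pa/bar) = 383.916 bar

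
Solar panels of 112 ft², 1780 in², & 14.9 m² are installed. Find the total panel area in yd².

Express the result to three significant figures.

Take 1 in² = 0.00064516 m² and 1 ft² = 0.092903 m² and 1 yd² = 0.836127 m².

31.6 yd²

112 ft² × 0.092903 = 10.4051 m²
1780 in² × 0.00064516 = 1.14838 m²
14.9 m² (already m²)
Combined: 10.4051 + 1.14838 + 14.9 = 26.4535 m²
In yd²: 26.4535 / 0.836127 = 31.6381 yd²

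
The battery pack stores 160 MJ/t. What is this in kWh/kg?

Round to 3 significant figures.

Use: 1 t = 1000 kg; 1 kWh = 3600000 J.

160 MJ/t × 1000000 J/MJ ÷ 1000 kg/t = 160000 J/kg
160000 J/kg ÷ 3600000 J/kWh = 0.0444444 kWh/kg

0.0444 kWh/kg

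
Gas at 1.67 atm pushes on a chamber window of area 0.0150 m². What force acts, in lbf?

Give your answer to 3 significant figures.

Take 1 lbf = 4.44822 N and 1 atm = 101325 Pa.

1.67 atm × 101325 → 169213 Pa
F = P × A = 169213 Pa × 0.015 m² = 2538.19 N
2538.19 N ÷ (4.44822 N/lbf) = 570.608 lbf

571 lbf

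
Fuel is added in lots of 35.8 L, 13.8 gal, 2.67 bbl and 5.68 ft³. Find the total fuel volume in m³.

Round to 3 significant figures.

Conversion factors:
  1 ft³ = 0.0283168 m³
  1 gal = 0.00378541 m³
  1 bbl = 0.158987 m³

35.8 L × 0.001 = 0.0358 m³
13.8 gal × 0.00378541 = 0.0522387 m³
2.67 bbl × 0.158987 = 0.424495 m³
5.68 ft³ × 0.0283168 = 0.160839 m³
Sum: 0.0358 + 0.0522387 + 0.424495 + 0.160839 = 0.673373 m³

0.673 m³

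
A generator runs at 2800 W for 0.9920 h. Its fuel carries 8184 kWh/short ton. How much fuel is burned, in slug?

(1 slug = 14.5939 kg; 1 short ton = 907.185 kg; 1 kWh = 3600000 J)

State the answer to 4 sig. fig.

0.02110 slug

0.9920 h → 3571.2 s
E = P × t = 2800 × 3571.2 = 9.99936×10⁶ J
8184 kWh/short ton → 3.24767×10⁷ J/kg
m = E / e_s = 9.99936×10⁶ / 3.24767×10⁷ = 0.307893 kg
In slug: 0.307893 / 14.5939 = 0.0210974 slug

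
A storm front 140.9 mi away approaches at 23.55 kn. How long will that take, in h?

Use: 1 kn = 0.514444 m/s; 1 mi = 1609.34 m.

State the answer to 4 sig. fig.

5.199 h

140.9 mi × 1609.34 = 226756 m
23.55 kn × 0.514444 = 12.1152 m/s
t = d / v = 226756 m / 12.1152 m/s = 18716.7 s
18716.7 s ÷ (3600 s/h) = 5.19908 h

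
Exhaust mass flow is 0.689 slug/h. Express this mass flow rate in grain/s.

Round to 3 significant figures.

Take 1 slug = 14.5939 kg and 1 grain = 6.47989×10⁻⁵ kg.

43.1 grain/s

0.689 slug/h × 14.5939 kg/slug ÷ 3600 s/h = 0.00279311 kg/s
0.00279311 kg/s ÷ 6.47989×10⁻⁵ kg/grain = 43.1043 grain/s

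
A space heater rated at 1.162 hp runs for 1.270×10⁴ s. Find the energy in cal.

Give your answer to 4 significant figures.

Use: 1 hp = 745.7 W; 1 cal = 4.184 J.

1.162 hp × 745.7 = 866.503 W
E = P × t = 866.503 W × 12700 s = 1.10046×10⁷ J
1.10046×10⁷ J ÷ (4.184 J/cal) = 2.63016×10⁶ cal

2.630×10⁶ cal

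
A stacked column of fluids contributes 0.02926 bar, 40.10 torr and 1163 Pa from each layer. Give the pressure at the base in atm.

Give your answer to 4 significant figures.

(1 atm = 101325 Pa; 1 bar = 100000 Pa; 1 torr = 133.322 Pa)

0.02926 bar × 100000 → 2926 Pa
40.10 torr × 133.322 → 5346.21 Pa
1163 Pa (already Pa)
Total: 2926 + 5346.21 + 1163 = 9435.21 Pa
In atm: 9435.21 / 101325 = 0.0931183 atm

0.09312 atm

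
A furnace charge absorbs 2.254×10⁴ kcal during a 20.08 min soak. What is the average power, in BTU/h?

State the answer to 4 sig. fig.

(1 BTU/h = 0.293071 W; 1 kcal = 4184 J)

2.671×10⁵ BTU/h

2.254×10⁴ kcal × 4184 = 9.43074×10⁷ J
20.08 min × 60 = 1204.8 s
P = E / t = 9.43074×10⁷ J / 1204.8 s = 78276.4 W
78276.4 W ÷ (0.293071 W/BTU/h) = 267090 BTU/h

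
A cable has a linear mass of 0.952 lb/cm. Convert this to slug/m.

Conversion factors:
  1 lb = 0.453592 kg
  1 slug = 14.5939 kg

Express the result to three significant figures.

0.952 lb/cm × 0.453592 kg/lb ÷ 0.01 m/cm = 43.182 kg/m
43.182 kg/m ÷ 14.5939 kg/slug = 2.95891 slug/m

2.96 slug/m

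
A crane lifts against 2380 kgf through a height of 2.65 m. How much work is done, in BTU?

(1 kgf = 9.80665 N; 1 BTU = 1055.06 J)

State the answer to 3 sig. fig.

2380 kgf × 9.80665 → 23339.8 N
W = F × d = 23339.8 N × 2.65 m = 61850.5 J
61850.5 J ÷ (1055.06 J/BTU) = 58.6227 BTU

58.6 BTU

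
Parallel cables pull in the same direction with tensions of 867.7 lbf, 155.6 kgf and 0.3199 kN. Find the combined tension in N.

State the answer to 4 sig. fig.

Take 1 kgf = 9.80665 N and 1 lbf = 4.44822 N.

5706 N

867.7 lbf × 4.44822 = 3859.72 N
155.6 kgf × 9.80665 = 1525.91 N
0.3199 kN × 1000 = 319.9 N
Sum: 3859.72 + 1525.91 + 319.9 = 5705.53 N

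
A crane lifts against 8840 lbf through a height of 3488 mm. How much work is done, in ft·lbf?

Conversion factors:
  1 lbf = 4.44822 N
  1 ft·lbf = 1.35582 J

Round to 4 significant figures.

8840 lbf × 4.44822 = 39322.3 N
3488 mm × 0.001 = 3.488 m
W = F × d = 39322.3 N × 3.488 m = 137156 J
137156 J ÷ (1.35582 J/ft·lbf) = 101161 ft·lbf

1.012×10⁵ ft·lbf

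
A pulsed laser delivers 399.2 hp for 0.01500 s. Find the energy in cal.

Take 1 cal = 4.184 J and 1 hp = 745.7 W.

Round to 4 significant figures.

1067 cal

399.2 hp × 745.7 = 297683 W
E = P × t = 297683 W × 0.015 s = 4465.24 J
4465.24 J ÷ (4.184 J/cal) = 1067.22 cal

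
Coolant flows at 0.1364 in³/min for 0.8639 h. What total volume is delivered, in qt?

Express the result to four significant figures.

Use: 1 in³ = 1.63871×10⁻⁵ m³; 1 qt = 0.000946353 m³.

0.1364 in³/min → 3.72533×10⁻⁸ m³/s
0.8639 h → 3110.04 s
V = Q × t = 3.72533×10⁻⁸ × 3110.04 = 1.15859×10⁻⁴ m³
In qt: 1.15859×10⁻⁴ / 0.000946353 = 0.122427 qt

0.1224 qt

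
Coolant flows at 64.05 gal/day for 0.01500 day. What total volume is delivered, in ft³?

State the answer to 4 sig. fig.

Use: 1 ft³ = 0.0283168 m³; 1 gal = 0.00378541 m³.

64.05 gal/day → 2.8062×10⁻⁶ m³/s
0.01500 day → 1296 s
V = Q × t = 2.8062×10⁻⁶ × 1296 = 0.00363684 m³
In ft³: 0.00363684 / 0.0283168 = 0.128434 ft³

0.1284 ft³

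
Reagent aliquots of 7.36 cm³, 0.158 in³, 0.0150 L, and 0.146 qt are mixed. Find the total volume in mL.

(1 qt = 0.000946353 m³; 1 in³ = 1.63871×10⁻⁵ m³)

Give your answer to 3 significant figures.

163 mL

7.36 cm³ × 10⁻⁶ → 7.36×10⁻⁶ m³
0.158 in³ × 1.63871×10⁻⁵ → 2.58916×10⁻⁶ m³
0.0150 L × 0.001 → 1.5×10⁻⁵ m³
0.146 qt × 0.000946353 → 1.38168×10⁻⁴ m³
Sum: 7.36×10⁻⁶ + 2.58916×10⁻⁶ + 1.5×10⁻⁵ + 1.38168×10⁻⁴ = 1.63117×10⁻⁴ m³
In mL: 1.63117×10⁻⁴ / 10⁻⁶ = 163.117 mL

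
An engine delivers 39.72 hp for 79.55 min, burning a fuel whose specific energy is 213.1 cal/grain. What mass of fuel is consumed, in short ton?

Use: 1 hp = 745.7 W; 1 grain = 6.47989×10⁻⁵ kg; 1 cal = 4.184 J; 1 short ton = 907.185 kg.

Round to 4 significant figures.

39.72 hp → 29619.2 W
79.55 min → 4773 s
E = P × t = 29619.2 × 4773 = 1.41372×10⁸ J
213.1 cal/grain → 1.37597×10⁷ J/kg
m = E / e_s = 1.41372×10⁸ / 1.37597×10⁷ = 10.2744 kg
In short ton: 10.2744 / 907.185 = 0.0113256 short ton

0.01133 short ton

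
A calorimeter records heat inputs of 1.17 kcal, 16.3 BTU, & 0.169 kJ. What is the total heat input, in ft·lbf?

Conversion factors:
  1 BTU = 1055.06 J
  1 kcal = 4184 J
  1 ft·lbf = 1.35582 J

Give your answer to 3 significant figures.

1.17 kcal × 4184 → 4895.28 J
16.3 BTU × 1055.06 → 17197.5 J
0.169 kJ × 1000 → 169 J
Total: 4895.28 + 17197.5 + 169 = 22261.8 J
In ft·lbf: 22261.8 / 1.35582 = 16419.4 ft·lbf

1.64×10⁴ ft·lbf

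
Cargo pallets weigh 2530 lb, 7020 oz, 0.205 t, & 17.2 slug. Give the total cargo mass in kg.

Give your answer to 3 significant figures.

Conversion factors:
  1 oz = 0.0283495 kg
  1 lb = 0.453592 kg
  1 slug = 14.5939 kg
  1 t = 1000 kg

2530 lb × 0.453592 → 1147.59 kg
7020 oz × 0.0283495 → 199.013 kg
0.205 t × 1000 → 205 kg
17.2 slug × 14.5939 → 251.015 kg
Combined: 1147.59 + 199.013 + 205 + 251.015 = 1802.62 kg

1800 kg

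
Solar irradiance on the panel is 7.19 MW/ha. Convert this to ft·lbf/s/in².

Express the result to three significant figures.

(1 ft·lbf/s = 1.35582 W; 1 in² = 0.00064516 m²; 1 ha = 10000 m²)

0.342 ft·lbf/s/in²

7.19 MW/ha × 1000000 W/MW ÷ 10000 m²/ha = 719 W/m²
719 W/m² ÷ 1.35582 W/ft·lbf/s × 0.00064516 m²/in² = 0.342132 ft·lbf/s/in²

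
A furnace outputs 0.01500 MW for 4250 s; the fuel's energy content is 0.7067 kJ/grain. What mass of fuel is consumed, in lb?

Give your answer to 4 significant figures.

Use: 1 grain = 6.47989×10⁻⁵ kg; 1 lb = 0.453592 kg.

0.01500 MW → 15000 W
E = P × t = 15000 × 4250 = 6.375×10⁷ J
0.7067 kJ/grain → 1.0906×10⁷ J/kg
m = E / e_s = 6.375×10⁷ / 1.0906×10⁷ = 5.84541 kg
In lb: 5.84541 / 0.453592 = 12.8869 lb

12.89 lb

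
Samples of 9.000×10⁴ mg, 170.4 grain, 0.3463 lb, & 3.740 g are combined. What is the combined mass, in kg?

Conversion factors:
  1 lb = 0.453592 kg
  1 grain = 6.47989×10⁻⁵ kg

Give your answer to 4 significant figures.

9.000×10⁴ mg × 10⁻⁶ = 0.09 kg
170.4 grain × 6.47989×10⁻⁵ = 0.0110417 kg
0.3463 lb × 0.453592 = 0.157079 kg
3.740 g × 0.001 = 0.00374 kg
Combined: 0.09 + 0.0110417 + 0.157079 + 0.00374 = 0.261861 kg

0.2619 kg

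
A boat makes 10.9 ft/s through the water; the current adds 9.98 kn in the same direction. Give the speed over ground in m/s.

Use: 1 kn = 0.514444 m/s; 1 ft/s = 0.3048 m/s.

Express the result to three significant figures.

10.9 ft/s × 0.3048 → 3.32232 m/s
9.98 kn × 0.514444 → 5.13415 m/s
Sum: 3.32232 + 5.13415 = 8.45647 m/s

8.46 m/s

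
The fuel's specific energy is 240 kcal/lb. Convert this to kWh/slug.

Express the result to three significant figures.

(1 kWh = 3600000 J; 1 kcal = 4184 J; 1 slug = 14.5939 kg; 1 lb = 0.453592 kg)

240 kcal/lb × 4184 J/kcal ÷ 0.453592 kg/lb = 2.2138×10⁶ J/kg
2.2138×10⁶ J/kg ÷ 3600000 J/kWh × 14.5939 kg/slug = 8.97444 kWh/slug

8.97 kWh/slug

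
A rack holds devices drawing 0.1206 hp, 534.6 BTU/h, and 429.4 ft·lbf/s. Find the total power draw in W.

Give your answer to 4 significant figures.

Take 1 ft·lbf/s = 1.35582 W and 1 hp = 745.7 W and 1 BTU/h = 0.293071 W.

828.8 W

0.1206 hp × 745.7 = 89.9314 W
534.6 BTU/h × 0.293071 = 156.676 W
429.4 ft·lbf/s × 1.35582 = 582.189 W
Total: 89.9314 + 156.676 + 582.189 = 828.796 W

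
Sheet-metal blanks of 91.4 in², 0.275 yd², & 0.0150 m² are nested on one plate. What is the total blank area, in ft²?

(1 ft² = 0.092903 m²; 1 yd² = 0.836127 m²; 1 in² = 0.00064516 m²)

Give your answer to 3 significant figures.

91.4 in² × 0.00064516 = 0.0589676 m²
0.275 yd² × 0.836127 = 0.229935 m²
0.0150 m² (already m²)
Combined: 0.0589676 + 0.229935 + 0.015 = 0.303903 m²
In ft²: 0.303903 / 0.092903 = 3.27119 ft²

3.27 ft²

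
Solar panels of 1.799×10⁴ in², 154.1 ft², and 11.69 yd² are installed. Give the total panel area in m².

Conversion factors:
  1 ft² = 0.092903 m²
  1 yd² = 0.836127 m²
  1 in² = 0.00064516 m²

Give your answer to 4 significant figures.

1.799×10⁴ in² × 0.00064516 = 11.6064 m²
154.1 ft² × 0.092903 = 14.3164 m²
11.69 yd² × 0.836127 = 9.77432 m²
Sum: 11.6064 + 14.3164 + 9.77432 = 35.6971 m²

35.70 m²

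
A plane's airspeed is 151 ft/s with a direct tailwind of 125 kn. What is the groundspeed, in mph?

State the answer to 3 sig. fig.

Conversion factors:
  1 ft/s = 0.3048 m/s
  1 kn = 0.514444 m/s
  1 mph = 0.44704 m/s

151 ft/s × 0.3048 → 46.0248 m/s
125 kn × 0.514444 → 64.3055 m/s
Sum: 46.0248 + 64.3055 = 110.33 m/s
In mph: 110.33 / 0.44704 = 246.801 mph

247 mph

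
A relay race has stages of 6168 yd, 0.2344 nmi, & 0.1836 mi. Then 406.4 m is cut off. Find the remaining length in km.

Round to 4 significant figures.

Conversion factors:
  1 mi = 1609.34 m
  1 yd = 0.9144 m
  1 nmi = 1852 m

6168 yd × 0.9144 → 5640.02 m
0.2344 nmi × 1852 → 434.109 m
0.1836 mi × 1609.34 → 295.475 m
406.4 m (already m)
Result: 5640.02 + 434.109 + 295.475 − 406.4 = 5963.2 m
In km: 5963.2 / 1000 = 5.9632 km

5.963 km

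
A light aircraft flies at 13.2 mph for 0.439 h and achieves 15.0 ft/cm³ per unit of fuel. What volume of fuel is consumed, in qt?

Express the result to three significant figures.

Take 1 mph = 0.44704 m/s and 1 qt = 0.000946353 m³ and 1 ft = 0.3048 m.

13.2 mph → 5.90093 m/s
0.439 h → 1580.4 s
d = v × t = 5.90093 × 1580.4 = 9325.83 m
15.0 ft/cm³ → 4.572×10⁶ m/m³
V = d / (distance per unit fuel) = 9325.83 / 4.572×10⁶ = 0.00203977 m³
In qt: 0.00203977 / 0.000946353 = 2.1554 qt

2.16 qt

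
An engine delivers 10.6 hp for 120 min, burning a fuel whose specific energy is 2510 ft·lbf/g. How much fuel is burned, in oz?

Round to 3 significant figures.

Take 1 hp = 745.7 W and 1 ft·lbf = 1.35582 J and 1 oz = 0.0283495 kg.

10.6 hp → 7904.42 W
120 min → 7200 s
E = P × t = 7904.42 × 7200 = 5.69118×10⁷ J
2510 ft·lbf/g → 3.40311×10⁶ J/kg
m = E / e_s = 5.69118×10⁷ / 3.40311×10⁶ = 16.7235 kg
In oz: 16.7235 / 0.0283495 = 589.905 oz

590 oz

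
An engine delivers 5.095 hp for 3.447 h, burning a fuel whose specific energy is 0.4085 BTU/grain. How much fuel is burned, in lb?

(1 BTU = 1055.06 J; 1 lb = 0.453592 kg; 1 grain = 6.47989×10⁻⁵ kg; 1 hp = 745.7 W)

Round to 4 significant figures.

15.63 lb

5.095 hp → 3799.34 W
3.447 h → 12409.2 s
E = P × t = 3799.34 × 12409.2 = 4.71468×10⁷ J
0.4085 BTU/grain → 6.65122×10⁶ J/kg
m = E / e_s = 4.71468×10⁷ / 6.65122×10⁶ = 7.08844 kg
In lb: 7.08844 / 0.453592 = 15.6273 lb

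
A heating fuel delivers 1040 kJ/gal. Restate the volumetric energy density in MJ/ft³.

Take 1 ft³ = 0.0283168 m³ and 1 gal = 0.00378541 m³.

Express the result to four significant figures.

7.780 MJ/ft³

1040 kJ/gal × 1000 J/kJ ÷ 0.00378541 m³/gal = 2.74739×10⁸ J/m³
2.74739×10⁸ J/m³ ÷ 1000000 J/MJ × 0.0283168 m³/ft³ = 7.77973 MJ/ft³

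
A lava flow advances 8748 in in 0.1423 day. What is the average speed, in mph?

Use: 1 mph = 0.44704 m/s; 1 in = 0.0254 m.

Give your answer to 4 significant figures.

0.04043 mph

8748 in × 0.0254 → 222.199 m
0.1423 day × 86400 → 12294.7 s
v = d / t = 222.199 m / 12294.7 s = 0.0180727 m/s
0.0180727 m/s ÷ (0.44704 m/s/mph) = 0.0404275 mph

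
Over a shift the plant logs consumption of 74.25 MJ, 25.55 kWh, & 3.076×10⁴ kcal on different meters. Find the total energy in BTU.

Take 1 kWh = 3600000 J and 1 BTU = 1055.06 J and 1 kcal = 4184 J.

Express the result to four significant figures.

74.25 MJ × 1000000 = 7.425×10⁷ J
25.55 kWh × 3600000 = 9.198×10⁷ J
3.076×10⁴ kcal × 4184 = 1.287×10⁸ J
Total: 7.425×10⁷ + 9.198×10⁷ + 1.287×10⁸ = 2.9493×10⁸ J
In BTU: 2.9493×10⁸ / 1055.06 = 279539 BTU

2.795×10⁵ BTU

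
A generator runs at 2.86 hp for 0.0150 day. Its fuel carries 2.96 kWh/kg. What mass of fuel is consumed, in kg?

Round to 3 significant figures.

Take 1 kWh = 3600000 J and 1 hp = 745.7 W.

0.259 kg

2.86 hp → 2132.7 W
0.0150 day → 1296 s
E = P × t = 2132.7 × 1296 = 2.76398×10⁶ J
2.96 kWh/kg → 1.0656×10⁷ J/kg
m = E / e_s = 2.76398×10⁶ / 1.0656×10⁷ = 0.259383 kg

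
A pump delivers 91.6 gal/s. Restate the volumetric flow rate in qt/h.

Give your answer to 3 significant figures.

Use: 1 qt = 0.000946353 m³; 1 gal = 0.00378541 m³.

1.32×10⁶ qt/h

91.6 gal/s × 0.00378541 m³/gal = 0.346744 m³/s
0.346744 m³/s ÷ 0.000946353 m³/qt × 3600 s/h = 1.31904×10⁶ qt/h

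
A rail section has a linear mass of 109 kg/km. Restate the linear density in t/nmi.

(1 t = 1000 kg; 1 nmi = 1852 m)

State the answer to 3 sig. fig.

0.202 t/nmi

109 kg/km ÷ 1000 m/km = 0.109 kg/m
0.109 kg/m ÷ 1000 kg/t × 1852 m/nmi = 0.201868 t/nmi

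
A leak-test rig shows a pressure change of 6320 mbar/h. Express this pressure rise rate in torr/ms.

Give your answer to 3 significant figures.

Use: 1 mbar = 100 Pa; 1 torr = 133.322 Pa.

0.00132 torr/ms

6320 mbar/h × 100 Pa/mbar ÷ 3600 s/h = 175.556 Pa/s
175.556 Pa/s ÷ 133.322 Pa/torr × 0.001 s/ms = 0.00131678 torr/ms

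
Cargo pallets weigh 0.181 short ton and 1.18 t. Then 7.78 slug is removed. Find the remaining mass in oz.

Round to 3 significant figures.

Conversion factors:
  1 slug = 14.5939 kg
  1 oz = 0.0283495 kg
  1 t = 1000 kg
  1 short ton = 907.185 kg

4.34×10⁴ oz

0.181 short ton × 907.185 = 164.2 kg
1.18 t × 1000 = 1180 kg
7.78 slug × 14.5939 = 113.541 kg
Result: 164.2 + 1180 − 113.541 = 1230.66 kg
In oz: 1230.66 / 0.0283495 = 43410.3 oz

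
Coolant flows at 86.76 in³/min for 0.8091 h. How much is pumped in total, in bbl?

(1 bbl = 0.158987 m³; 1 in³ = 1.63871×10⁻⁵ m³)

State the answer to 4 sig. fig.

0.4341 bbl

86.76 in³/min → 2.36957×10⁻⁵ m³/s
0.8091 h → 2912.76 s
V = Q × t = 2.36957×10⁻⁵ × 2912.76 = 0.0690199 m³
In bbl: 0.0690199 / 0.158987 = 0.434123 bbl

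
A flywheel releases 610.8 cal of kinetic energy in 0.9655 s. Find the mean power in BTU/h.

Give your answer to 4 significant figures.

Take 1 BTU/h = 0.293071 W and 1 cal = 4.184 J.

610.8 cal × 4.184 = 2555.59 J
P = E / t = 2555.59 J / 0.9655 s = 2646.91 W
2646.91 W ÷ (0.293071 W/BTU/h) = 9031.63 BTU/h

9032 BTU/h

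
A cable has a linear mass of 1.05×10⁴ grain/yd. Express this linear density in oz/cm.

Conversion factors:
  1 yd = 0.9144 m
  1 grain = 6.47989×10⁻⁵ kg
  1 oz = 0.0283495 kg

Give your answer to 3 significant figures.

0.262 oz/cm

1.05×10⁴ grain/yd × 6.47989×10⁻⁵ kg/grain ÷ 0.9144 m/yd = 0.744082 kg/m
0.744082 kg/m ÷ 0.0283495 kg/oz × 0.01 m/cm = 0.262467 oz/cm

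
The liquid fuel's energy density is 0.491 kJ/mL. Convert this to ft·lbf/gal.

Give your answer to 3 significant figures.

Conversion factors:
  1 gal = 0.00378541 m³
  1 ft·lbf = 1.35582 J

1.37×10⁶ ft·lbf/gal

0.491 kJ/mL × 1000 J/kJ ÷ 10⁻⁶ m³/mL = 4.91×10⁸ J/m³
4.91×10⁸ J/m³ ÷ 1.35582 J/ft·lbf × 0.00378541 m³/gal = 1.37086×10⁶ ft·lbf/gal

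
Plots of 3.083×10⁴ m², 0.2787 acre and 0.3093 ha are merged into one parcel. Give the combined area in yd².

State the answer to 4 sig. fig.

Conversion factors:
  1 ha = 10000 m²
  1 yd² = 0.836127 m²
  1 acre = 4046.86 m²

3.083×10⁴ m² (already m²)
0.2787 acre × 4046.86 = 1127.86 m²
0.3093 ha × 10000 = 3093 m²
Total: 30830 + 1127.86 + 3093 = 35050.9 m²
In yd²: 35050.9 / 0.836127 = 41920.5 yd²

4.192×10⁴ yd²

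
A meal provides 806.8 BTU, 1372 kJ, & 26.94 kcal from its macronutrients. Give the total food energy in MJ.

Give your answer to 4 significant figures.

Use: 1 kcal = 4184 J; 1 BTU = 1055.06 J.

2.336 MJ

806.8 BTU × 1055.06 → 851222 J
1372 kJ × 1000 → 1.372×10⁶ J
26.94 kcal × 4184 → 112717 J
Total: 851222 + 1.372×10⁶ + 112717 = 2.33594×10⁶ J
In MJ: 2.33594×10⁶ / 1000000 = 2.33594 MJ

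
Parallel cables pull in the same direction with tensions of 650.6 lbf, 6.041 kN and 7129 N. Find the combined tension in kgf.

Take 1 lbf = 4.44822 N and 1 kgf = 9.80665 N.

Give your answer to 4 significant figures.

1638 kgf

650.6 lbf × 4.44822 → 2894.01 N
6.041 kN × 1000 → 6041 N
7129 N (already N)
Total: 2894.01 + 6041 + 7129 = 16064 N
In kgf: 16064 / 9.80665 = 1638.07 kgf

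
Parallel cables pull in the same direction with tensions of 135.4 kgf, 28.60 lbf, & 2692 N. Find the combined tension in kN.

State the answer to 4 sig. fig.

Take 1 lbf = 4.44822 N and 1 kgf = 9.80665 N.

135.4 kgf × 9.80665 = 1327.82 N
28.60 lbf × 4.44822 = 127.219 N
2692 N (already N)
Total: 1327.82 + 127.219 + 2692 = 4147.04 N
In kN: 4147.04 / 1000 = 4.14704 kN

4.147 kN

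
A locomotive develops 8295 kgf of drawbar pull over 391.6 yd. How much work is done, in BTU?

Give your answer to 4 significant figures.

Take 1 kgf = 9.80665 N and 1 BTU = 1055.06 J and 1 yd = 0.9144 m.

2.761×10⁴ BTU

8295 kgf × 9.80665 → 81346.2 N
391.6 yd × 0.9144 → 358.079 m
W = F × d = 81346.2 N × 358.079 m = 2.91284×10⁷ J
2.91284×10⁷ J ÷ (1055.06 J/BTU) = 27608.3 BTU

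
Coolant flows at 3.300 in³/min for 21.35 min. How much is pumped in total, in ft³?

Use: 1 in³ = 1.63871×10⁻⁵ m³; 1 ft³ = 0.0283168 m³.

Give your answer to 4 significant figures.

0.04077 ft³

3.300 in³/min → 9.0129×10⁻⁷ m³/s
21.35 min → 1281 s
V = Q × t = 9.0129×10⁻⁷ × 1281 = 0.00115455 m³
In ft³: 0.00115455 / 0.0283168 = 0.0407726 ft³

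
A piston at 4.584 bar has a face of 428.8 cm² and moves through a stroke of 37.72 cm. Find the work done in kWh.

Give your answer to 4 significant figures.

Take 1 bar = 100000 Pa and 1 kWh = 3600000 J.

4.584 bar → 458400 Pa
428.8 cm² → 0.04288 m²
F = P × A = 458400 × 0.04288 = 19656.2 N
37.72 cm → 0.3772 m
W = F × d = 19656.2 × 0.3772 = 7414.32 J
In kWh: 7414.32 / 3600000 = 0.00205953 kWh

0.002060 kWh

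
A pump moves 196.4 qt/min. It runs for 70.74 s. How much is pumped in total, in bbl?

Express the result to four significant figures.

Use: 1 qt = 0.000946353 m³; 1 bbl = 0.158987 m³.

196.4 qt/min → 0.00309773 m³/s
V = Q × t = 0.00309773 × 70.74 = 0.219133 m³
In bbl: 0.219133 / 0.158987 = 1.37831 bbl

1.378 bbl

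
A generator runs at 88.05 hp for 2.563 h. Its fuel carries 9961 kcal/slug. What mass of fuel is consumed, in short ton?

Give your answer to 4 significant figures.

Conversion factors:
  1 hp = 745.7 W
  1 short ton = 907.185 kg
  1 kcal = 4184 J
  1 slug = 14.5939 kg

0.2338 short ton

88.05 hp → 65658.9 W
2.563 h → 9226.8 s
E = P × t = 65658.9 × 9226.8 = 6.05822×10⁸ J
9961 kcal/slug → 2.85577×10⁶ J/kg
m = E / e_s = 6.05822×10⁸ / 2.85577×10⁶ = 212.14 kg
In short ton: 212.14 / 907.185 = 0.233844 short ton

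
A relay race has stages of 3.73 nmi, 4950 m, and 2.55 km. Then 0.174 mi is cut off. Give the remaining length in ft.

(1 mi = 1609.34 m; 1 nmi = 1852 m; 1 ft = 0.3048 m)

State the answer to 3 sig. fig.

4.64×10⁴ ft

3.73 nmi × 1852 → 6907.96 m
4950 m (already m)
2.55 km × 1000 → 2550 m
0.174 mi × 1609.34 → 280.025 m
Result: 6907.96 + 4950 + 2550 − 280.025 = 14127.9 m
In ft: 14127.9 / 0.3048 = 46351.4 ft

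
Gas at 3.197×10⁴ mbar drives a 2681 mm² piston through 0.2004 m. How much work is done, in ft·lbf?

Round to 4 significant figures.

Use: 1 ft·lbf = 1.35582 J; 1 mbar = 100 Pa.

3.197×10⁴ mbar → 3.197×10⁶ Pa
2681 mm² → 0.002681 m²
F = P × A = 3.197×10⁶ × 0.002681 = 8571.16 N
W = F × d = 8571.16 × 0.2004 = 1717.66 J
In ft·lbf: 1717.66 / 1.35582 = 1266.88 ft·lbf

1267 ft·lbf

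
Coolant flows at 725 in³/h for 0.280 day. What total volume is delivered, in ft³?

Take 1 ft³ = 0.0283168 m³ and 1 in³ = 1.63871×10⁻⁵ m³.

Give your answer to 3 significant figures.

2.82 ft³

725 in³/h → 3.30018×10⁻⁶ m³/s
0.280 day → 24192 s
V = Q × t = 3.30018×10⁻⁶ × 24192 = 0.079838 m³
In ft³: 0.079838 / 0.0283168 = 2.81946 ft³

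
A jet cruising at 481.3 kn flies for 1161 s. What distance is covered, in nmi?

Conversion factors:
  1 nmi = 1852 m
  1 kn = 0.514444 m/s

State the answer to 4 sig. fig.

155.2 nmi

481.3 kn × 0.514444 → 247.602 m/s
d = v × t = 247.602 m/s × 1161 s = 287466 m
287466 m ÷ (1852 m/nmi) = 155.219 nmi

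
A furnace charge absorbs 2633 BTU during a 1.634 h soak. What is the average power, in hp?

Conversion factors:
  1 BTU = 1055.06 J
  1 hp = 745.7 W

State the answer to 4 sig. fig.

0.6333 hp

2633 BTU × 1055.06 = 2.77797×10⁶ J
1.634 h × 3600 = 5882.4 s
P = E / t = 2.77797×10⁶ J / 5882.4 s = 472.251 W
472.251 W ÷ (745.7 W/hp) = 0.633299 hp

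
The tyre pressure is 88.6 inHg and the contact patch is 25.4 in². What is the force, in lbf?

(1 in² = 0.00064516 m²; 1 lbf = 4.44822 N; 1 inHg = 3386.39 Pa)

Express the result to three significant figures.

1110 lbf

88.6 inHg × 3386.39 = 300034 Pa
25.4 in² × 0.00064516 = 0.0163871 m²
F = P × A = 300034 Pa × 0.0163871 m² = 4916.69 N
4916.69 N ÷ (4.44822 N/lbf) = 1105.32 lbf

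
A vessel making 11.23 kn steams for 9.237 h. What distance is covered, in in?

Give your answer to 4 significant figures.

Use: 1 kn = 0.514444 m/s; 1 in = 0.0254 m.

11.23 kn × 0.514444 = 5.77721 m/s
9.237 h × 3600 = 33253.2 s
d = v × t = 5.77721 m/s × 33253.2 s = 192111 m
192111 m ÷ (0.0254 m/in) = 7.56343×10⁶ in

7.563×10⁶ in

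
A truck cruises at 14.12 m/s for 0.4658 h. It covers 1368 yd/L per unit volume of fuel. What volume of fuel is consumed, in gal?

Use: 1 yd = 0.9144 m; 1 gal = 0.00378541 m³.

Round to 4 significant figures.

0.4658 h → 1676.88 s
d = v × t = 14.12 × 1676.88 = 23677.5 m
1368 yd/L → 1.2509×10⁶ m/m³
V = d / (distance per unit fuel) = 23677.5 / 1.2509×10⁶ = 0.0189284 m³
In gal: 0.0189284 / 0.00378541 = 5.00036 gal

5.000 gal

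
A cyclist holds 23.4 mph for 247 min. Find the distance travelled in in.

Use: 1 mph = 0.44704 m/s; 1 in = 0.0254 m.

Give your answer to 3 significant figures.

23.4 mph × 0.44704 = 10.4607 m/s
247 min × 60 = 14820 s
d = v × t = 10.4607 m/s × 14820 s = 155028 m
155028 m ÷ (0.0254 m/in) = 6.10346×10⁶ in

6.10×10⁶ in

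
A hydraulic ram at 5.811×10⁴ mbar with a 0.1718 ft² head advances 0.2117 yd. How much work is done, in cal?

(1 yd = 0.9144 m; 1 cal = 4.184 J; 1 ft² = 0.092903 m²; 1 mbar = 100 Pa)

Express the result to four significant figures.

4291 cal

5.811×10⁴ mbar → 5.811×10⁶ Pa
0.1718 ft² → 0.0159607 m²
F = P × A = 5.811×10⁶ × 0.0159607 = 92747.6 N
0.2117 yd → 0.193578 m
W = F × d = 92747.6 × 0.193578 = 17953.9 J
In cal: 17953.9 / 4.184 = 4291.09 cal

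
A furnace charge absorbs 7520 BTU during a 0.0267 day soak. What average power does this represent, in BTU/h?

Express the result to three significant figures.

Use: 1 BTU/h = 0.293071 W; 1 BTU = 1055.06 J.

1.17×10⁴ BTU/h

7520 BTU × 1055.06 = 7.93405×10⁶ J
0.0267 day × 86400 = 2306.88 s
P = E / t = 7.93405×10⁶ J / 2306.88 s = 3439.3 W
3439.3 W ÷ (0.293071 W/BTU/h) = 11735.4 BTU/h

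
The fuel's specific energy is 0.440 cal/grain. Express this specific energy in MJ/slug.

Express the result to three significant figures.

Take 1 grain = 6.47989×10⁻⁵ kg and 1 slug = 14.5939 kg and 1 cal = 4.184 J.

0.415 MJ/slug

0.440 cal/grain × 4.184 J/cal ÷ 6.47989×10⁻⁵ kg/grain = 28410.4 J/kg
28410.4 J/kg ÷ 1000000 J/MJ × 14.5939 kg/slug = 0.414619 MJ/slug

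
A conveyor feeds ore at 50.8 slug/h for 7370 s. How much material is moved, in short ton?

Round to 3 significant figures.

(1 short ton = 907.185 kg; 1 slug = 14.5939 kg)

1.67 short ton

50.8 slug/h → 0.205936 kg/s
m = ṁ × t = 0.205936 × 7370 = 1517.75 kg
In short ton: 1517.75 / 907.185 = 1.67303 short ton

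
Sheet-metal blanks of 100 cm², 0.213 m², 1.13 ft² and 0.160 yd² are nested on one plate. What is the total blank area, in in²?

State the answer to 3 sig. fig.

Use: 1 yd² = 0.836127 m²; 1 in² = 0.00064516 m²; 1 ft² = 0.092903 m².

100 cm² × 0.0001 = 0.01 m²
0.213 m² (already m²)
1.13 ft² × 0.092903 = 0.10498 m²
0.160 yd² × 0.836127 = 0.13378 m²
Combined: 0.01 + 0.213 + 0.10498 + 0.13378 = 0.46176 m²
In in²: 0.46176 / 0.00064516 = 715.729 in²

716 in²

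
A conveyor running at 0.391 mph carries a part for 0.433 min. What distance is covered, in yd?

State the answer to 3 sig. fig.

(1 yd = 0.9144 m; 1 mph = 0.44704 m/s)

4.97 yd

0.391 mph × 0.44704 → 0.174793 m/s
0.433 min × 60 → 25.98 s
d = v × t = 0.174793 m/s × 25.98 s = 4.54112 m
4.54112 m ÷ (0.9144 m/yd) = 4.96623 yd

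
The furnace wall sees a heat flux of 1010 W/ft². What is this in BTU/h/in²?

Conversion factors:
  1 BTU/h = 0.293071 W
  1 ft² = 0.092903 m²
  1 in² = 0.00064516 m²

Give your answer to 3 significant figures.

23.9 BTU/h/in²

1010 W/ft² ÷ 0.092903 m²/ft² = 10871.6 W/m²
10871.6 W/m² ÷ 0.293071 W/BTU/h × 0.00064516 m²/in² = 23.9325 BTU/h/in²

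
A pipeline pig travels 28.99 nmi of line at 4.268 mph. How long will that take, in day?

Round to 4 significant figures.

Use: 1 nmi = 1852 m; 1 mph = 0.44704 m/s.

0.3257 day

28.99 nmi × 1852 → 53689.5 m
4.268 mph × 0.44704 → 1.90797 m/s
t = d / v = 53689.5 m / 1.90797 m/s = 28139.6 s
28139.6 s ÷ (86400 s/day) = 0.32569 day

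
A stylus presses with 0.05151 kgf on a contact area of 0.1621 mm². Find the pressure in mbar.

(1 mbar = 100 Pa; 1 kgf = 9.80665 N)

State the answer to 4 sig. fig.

3.116×10⁴ mbar

0.05151 kgf × 9.80665 = 0.505141 N
0.1621 mm² × 10⁻⁶ = 1.621×10⁻⁷ m²
P = F / A = 0.505141 N / 1.621×10⁻⁷ m² = 3.11623×10⁶ Pa
3.11623×10⁶ Pa ÷ (100 Pa/mbar) = 31162.3 mbar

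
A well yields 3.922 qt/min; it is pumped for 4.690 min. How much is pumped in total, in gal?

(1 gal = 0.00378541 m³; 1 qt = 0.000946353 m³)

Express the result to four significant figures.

4.599 gal

3.922 qt/min → 6.18599×10⁻⁵ m³/s
4.690 min → 281.4 s
V = Q × t = 6.18599×10⁻⁵ × 281.4 = 0.0174074 m³
In gal: 0.0174074 / 0.00378541 = 4.59855 gal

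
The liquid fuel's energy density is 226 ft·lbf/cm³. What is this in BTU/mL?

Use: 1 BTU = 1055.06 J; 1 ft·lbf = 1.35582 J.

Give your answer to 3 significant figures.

0.290 BTU/mL

226 ft·lbf/cm³ × 1.35582 J/ft·lbf ÷ 10⁻⁶ m³/cm³ = 3.06415×10⁸ J/m³
3.06415×10⁸ J/m³ ÷ 1055.06 J/BTU × 10⁻⁶ m³/mL = 0.290424 BTU/mL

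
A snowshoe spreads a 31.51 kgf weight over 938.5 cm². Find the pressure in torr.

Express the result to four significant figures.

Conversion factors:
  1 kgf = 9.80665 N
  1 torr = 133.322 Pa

31.51 kgf × 9.80665 → 309.008 N
938.5 cm² × 0.0001 → 0.09385 m²
P = F / A = 309.008 N / 0.09385 m² = 3292.57 Pa
3292.57 Pa ÷ (133.322 Pa/torr) = 24.6964 torr

24.70 torr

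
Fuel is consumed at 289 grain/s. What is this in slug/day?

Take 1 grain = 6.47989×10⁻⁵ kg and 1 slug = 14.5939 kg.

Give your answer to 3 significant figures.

111 slug/day

289 grain/s × 6.47989×10⁻⁵ kg/grain = 0.0187269 kg/s
0.0187269 kg/s ÷ 14.5939 kg/slug × 86400 s/day = 110.869 slug/day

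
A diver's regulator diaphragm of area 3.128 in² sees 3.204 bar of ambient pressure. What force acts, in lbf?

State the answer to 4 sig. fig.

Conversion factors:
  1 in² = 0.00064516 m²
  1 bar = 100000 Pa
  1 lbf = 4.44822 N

145.4 lbf

3.204 bar × 100000 → 320400 Pa
3.128 in² × 0.00064516 → 0.00201806 m²
F = P × A = 320400 Pa × 0.00201806 m² = 646.586 N
646.586 N ÷ (4.44822 N/lbf) = 145.358 lbf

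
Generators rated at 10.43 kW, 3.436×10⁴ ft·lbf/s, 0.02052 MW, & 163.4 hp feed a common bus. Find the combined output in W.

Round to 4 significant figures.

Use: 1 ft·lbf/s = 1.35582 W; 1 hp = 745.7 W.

1.994×10⁵ W

10.43 kW × 1000 = 10430 W
3.436×10⁴ ft·lbf/s × 1.35582 = 46586 W
0.02052 MW × 1000000 = 20520 W
163.4 hp × 745.7 = 121847 W
Combined: 10430 + 46586 + 20520 + 121847 = 199383 W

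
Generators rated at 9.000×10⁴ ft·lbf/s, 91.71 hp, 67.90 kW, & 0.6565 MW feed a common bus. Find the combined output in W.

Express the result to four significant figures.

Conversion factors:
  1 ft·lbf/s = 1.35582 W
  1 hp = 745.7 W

9.000×10⁴ ft·lbf/s × 1.35582 = 122024 W
91.71 hp × 745.7 = 68388.1 W
67.90 kW × 1000 = 67900 W
0.6565 MW × 1000000 = 656500 W
Total: 122024 + 68388.1 + 67900 + 656500 = 914812 W

9.148×10⁵ W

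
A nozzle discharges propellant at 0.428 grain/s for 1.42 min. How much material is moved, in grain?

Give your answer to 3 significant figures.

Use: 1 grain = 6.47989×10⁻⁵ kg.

36.5 grain

0.428 grain/s → 2.77339×10⁻⁵ kg/s
1.42 min → 85.2 s
m = ṁ × t = 2.77339×10⁻⁵ × 85.2 = 0.00236293 kg
In grain: 0.00236293 / 6.47989×10⁻⁵ = 36.4656 grain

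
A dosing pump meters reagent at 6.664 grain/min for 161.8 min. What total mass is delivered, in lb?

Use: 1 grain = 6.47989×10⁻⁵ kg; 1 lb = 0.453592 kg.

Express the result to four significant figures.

6.664 grain/min → 7.197×10⁻⁶ kg/s
161.8 min → 9708 s
m = ṁ × t = 7.197×10⁻⁶ × 9708 = 0.0698685 kg
In lb: 0.0698685 / 0.453592 = 0.154034 lb

0.1540 lb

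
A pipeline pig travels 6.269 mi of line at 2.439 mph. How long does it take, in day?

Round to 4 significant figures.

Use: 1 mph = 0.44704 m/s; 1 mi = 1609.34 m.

0.1071 day

6.269 mi × 1609.34 = 10089 m
2.439 mph × 0.44704 = 1.09033 m/s
t = d / v = 10089 m / 1.09033 m/s = 9253.16 s
9253.16 s ÷ (86400 s/day) = 0.107097 day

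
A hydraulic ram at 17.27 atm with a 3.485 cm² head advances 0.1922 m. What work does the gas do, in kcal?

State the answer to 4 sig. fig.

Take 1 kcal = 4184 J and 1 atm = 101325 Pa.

0.02801 kcal

17.27 atm → 1.74988×10⁶ Pa
3.485 cm² → 3.485×10⁻⁴ m²
F = P × A = 1.74988×10⁶ × 3.485×10⁻⁴ = 609.833 N
W = F × d = 609.833 × 0.1922 = 117.21 J
In kcal: 117.21 / 4184 = 0.0280139 kcal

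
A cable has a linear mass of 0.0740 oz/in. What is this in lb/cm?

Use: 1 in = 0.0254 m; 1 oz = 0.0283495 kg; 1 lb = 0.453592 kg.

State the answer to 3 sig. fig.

0.00182 lb/cm

0.0740 oz/in × 0.0283495 kg/oz ÷ 0.0254 m/in = 0.082593 kg/m
0.082593 kg/m ÷ 0.453592 kg/lb × 0.01 m/cm = 0.00182087 lb/cm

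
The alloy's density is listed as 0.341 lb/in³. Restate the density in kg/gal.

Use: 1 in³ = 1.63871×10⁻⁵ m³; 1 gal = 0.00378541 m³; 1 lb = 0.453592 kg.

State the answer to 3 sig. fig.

35.7 kg/gal

0.341 lb/in³ × 0.453592 kg/lb ÷ 1.63871×10⁻⁵ m³/in³ = 9438.82 kg/m³
9438.82 kg/m³ × 0.00378541 m³/gal = 35.7298 kg/gal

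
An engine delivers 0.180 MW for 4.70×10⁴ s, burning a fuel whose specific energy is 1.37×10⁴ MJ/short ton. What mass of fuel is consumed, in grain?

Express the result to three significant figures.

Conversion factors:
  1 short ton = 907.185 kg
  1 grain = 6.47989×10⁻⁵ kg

8.65×10⁶ grain

0.180 MW → 180000 W
E = P × t = 180000 × 47000 = 8.46×10⁹ J
1.37×10⁴ MJ/short ton → 1.51017×10⁷ J/kg
m = E / e_s = 8.46×10⁹ / 1.51017×10⁷ = 560.202 kg
In grain: 560.202 / 6.47989×10⁻⁵ = 8.64524×10⁶ grain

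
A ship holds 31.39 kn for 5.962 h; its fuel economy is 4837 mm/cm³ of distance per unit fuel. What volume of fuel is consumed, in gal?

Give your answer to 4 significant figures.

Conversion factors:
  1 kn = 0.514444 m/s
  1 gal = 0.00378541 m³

31.39 kn → 16.1484 m/s
5.962 h → 21463.2 s
d = v × t = 16.1484 × 21463.2 = 346596 m
4837 mm/cm³ → 4.837×10⁶ m/m³
V = d / (distance per unit fuel) = 346596 / 4.837×10⁶ = 0.0716552 m³
In gal: 0.0716552 / 0.00378541 = 18.9293 gal

18.93 gal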